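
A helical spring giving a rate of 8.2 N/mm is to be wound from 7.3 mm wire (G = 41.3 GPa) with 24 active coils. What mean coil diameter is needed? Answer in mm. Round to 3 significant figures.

42.1 mm

D = (Gd⁴/(8N_a·k))^(1/3) = (41.3×10³·7.3⁴/(8·24·8.2))^(1/3)
  = (74494.9)^(1/3) = 42.0767 mm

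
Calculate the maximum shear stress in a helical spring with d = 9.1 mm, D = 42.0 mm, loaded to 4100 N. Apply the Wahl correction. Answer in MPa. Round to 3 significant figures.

Spring index C = D/d = 42.0/9.1 = 4.6154
K_W = (4C−1)/(4C−4) + 0.615/C = 17.462/14.462 + 0.1332 = 1.3407
τ₀ = 8FD/(πd³) = 8·4100·42.0/(π·9.1³) = 1.3776e+06/2367.4 = 581.9 MPa
τ_max = K·τ₀ = 1.3407 × 581.9 = 780.15 MPa

780 MPa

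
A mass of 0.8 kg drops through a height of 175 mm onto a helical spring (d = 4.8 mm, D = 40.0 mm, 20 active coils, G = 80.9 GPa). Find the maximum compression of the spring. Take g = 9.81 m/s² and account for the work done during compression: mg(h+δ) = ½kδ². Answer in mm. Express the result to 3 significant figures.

k = Gd⁴/(8D³N_a) = (80.9×10³)(4.8⁴)/(8·40.0³·20) = 4.1939 N/mm
W = mg = 0.8 × 9.81 = 7.848 N
½kδ² − Wδ − Wh = 0 → δ = (W + √(W² + 2kWh))/k
δ = (7.848 + √(61.591 + 11519.7))/4.1939 = (7.848 + 107.62)/4.1939 = 27.532 mm

27.5 mm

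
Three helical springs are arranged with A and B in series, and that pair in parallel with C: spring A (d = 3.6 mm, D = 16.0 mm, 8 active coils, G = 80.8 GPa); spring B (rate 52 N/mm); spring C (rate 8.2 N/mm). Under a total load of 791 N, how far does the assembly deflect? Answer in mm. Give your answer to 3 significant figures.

k_A = Gd⁴/(8D³N_a) = (80.8×10³)(3.6⁴)/(8·16.0³·8) = 51.77 N/mm
Springs A,B series: k_AB = 1/(1/51.77+1/52) = 25.942 N/mm; parallel with C: k_eq = 25.942+8.2 = 34.142 N/mm
δ = F/k_eq = 791/34.142 = 23.168 mm

23.2 mm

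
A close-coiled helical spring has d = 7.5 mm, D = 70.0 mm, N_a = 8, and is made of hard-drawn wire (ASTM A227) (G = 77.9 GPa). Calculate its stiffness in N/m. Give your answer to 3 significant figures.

11200 N/m

k = Gd⁴/(8D³N_a) = (77.9×10³ × 7.5⁴) / (8 × 70.0³ × 8)
  = 2.4648e+08 / 2.1952e+07 = 11.228 N/mm = 11228 N/m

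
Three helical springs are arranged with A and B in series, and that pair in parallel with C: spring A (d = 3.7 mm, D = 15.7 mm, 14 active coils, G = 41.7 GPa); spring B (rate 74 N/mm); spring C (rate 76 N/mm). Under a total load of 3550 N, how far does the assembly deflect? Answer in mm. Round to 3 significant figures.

39.2 mm

k_A = Gd⁴/(8D³N_a) = (41.7×10³)(3.7⁴)/(8·15.7³·14) = 18.031 N/mm
Springs A,B series: k_AB = 1/(1/18.031+1/74) = 14.498 N/mm; parallel with C: k_eq = 14.498+76 = 90.498 N/mm
δ = F/k_eq = 3550/90.498 = 39.227 mm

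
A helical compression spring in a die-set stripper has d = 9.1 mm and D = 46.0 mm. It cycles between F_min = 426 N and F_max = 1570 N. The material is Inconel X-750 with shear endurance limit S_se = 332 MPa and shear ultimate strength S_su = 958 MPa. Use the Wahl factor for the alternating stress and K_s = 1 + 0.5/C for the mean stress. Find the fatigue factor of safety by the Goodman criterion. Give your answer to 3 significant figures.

C = D/d = 46.0/9.1 = 5.0549; K_W = (4C−1)/(4C−4)+0.615/C = 1.3066; K_s = 1+0.5/C = 1.0989
F_a = (F_max−F_min)/2 = 572 N; F_m = (F_max+F_min)/2 = 998 N
τ_a = K_W·8F_aD/(πd³) = 1.3066 × 88.914 = 116.18 MPa
τ_m = K_s·8F_mD/(πd³) = 1.0989 × 155.13 = 170.48 MPa
Goodman: 1/n_f = τ_a/S_se + τ_m/S_su = 116.18/332 + 170.48/958 = 0.34993 + 0.17795 = 0.52788
n_f = 1/0.52788 = 1.894

1.89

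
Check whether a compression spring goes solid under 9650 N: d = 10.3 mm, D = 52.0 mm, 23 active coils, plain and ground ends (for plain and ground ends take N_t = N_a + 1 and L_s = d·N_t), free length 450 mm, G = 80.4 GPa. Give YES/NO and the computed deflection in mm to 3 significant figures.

YES, δ = 276 mm

k = Gd⁴/(8D³N_a) = (80.4×10³)(10.3⁴)/(8·52.0³·23) = 34.977 N/mm
N_t = 24; L_s = 10.3·24 = 247.2 mm; δ_solid = L₀ − L_s = 450 − 247.2 = 202.8 mm
δ = F/k = 9650/34.977 = 275.9 mm
δ ≥ δ_solid → spring goes solid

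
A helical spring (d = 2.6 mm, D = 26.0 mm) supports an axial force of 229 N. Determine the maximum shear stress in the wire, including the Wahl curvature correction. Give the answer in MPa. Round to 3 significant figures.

988 MPa

Spring index C = D/d = 26.0/2.6 = 10.0000
K_W = (4C−1)/(4C−4) + 0.615/C = 39.000/36.000 + 0.0615 = 1.1448
τ₀ = 8FD/(πd³) = 8·229·26.0/(π·2.6³) = 47632/55.217 = 862.64 MPa
τ_max = K·τ₀ = 1.1448 × 862.64 = 987.58 MPa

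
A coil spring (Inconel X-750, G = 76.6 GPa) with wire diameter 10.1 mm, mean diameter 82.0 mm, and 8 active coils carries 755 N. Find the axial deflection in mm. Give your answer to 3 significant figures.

33.4 mm

k = Gd⁴/(8D³N_a) = (76.6×10³)(10.1⁴)/(8·82.0³·8) = 22.589 N/mm
δ = F/k = 755 / 22.589 = 33.424 mm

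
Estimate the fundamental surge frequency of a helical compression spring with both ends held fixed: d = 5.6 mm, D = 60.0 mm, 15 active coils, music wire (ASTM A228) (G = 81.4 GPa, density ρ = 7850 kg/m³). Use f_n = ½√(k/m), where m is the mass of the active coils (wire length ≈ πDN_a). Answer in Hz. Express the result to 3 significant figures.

37.6 Hz

k = Gd⁴/(8D³N_a) = (81.4×10³)(5.6⁴)/(8·60.0³·15) = 3.0885 N/mm = 3088.5 N/m
Wire length L = πDN_a = π·60.0·15 = 2827.4 mm
m = ρ·(πd²/4)·L = 7850 × 24.63×10⁻⁶ m² × 2.8274 m = 0.54667 kg
f_n = ½√(k/m) = 0.5·√(3088.5/0.54667) = 0.5·√(5649.5) = 37.582 Hz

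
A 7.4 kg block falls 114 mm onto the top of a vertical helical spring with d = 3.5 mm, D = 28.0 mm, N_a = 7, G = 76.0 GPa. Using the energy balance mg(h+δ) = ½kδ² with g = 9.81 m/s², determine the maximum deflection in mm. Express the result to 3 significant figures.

50.8 mm

k = Gd⁴/(8D³N_a) = (76.0×10³)(3.5⁴)/(8·28.0³·7) = 9.2773 N/mm
W = mg = 7.4 × 9.81 = 72.594 N
½kδ² − Wδ − Wh = 0 → δ = (W + √(W² + 2kWh))/k
δ = (72.594 + √(5269.9 + 153553))/9.2773 = (72.594 + 398.53)/9.2773 = 50.782 mm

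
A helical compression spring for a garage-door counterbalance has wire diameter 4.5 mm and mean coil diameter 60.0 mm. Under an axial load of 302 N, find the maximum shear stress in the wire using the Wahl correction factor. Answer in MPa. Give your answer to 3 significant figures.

Spring index C = D/d = 60.0/4.5 = 13.3333
K_W = (4C−1)/(4C−4) + 0.615/C = 52.333/49.333 + 0.0461 = 1.1069
τ₀ = 8FD/(πd³) = 8·302·60.0/(π·4.5³) = 144960/286.28 = 506.36 MPa
τ_max = K·τ₀ = 1.1069 × 506.36 = 560.51 MPa

561 MPa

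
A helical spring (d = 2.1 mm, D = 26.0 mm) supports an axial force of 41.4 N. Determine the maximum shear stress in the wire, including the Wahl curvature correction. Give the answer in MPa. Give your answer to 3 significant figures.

330 MPa

Spring index C = D/d = 26.0/2.1 = 12.3810
K_W = (4C−1)/(4C−4) + 0.615/C = 48.524/45.524 + 0.0497 = 1.1156
τ₀ = 8FD/(πd³) = 8·41.4·26.0/(π·2.1³) = 8611.2/29.094 = 295.98 MPa
τ_max = K·τ₀ = 1.1156 × 295.98 = 330.18 MPa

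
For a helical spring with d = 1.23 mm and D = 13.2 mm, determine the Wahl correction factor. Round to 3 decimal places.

1.134

C = D/d = 13.2/1.23 = 10.7317
K_W = (4C−1)/(4C−4) + 0.615/C = 41.927/38.927 + 0.0573 = 1.1344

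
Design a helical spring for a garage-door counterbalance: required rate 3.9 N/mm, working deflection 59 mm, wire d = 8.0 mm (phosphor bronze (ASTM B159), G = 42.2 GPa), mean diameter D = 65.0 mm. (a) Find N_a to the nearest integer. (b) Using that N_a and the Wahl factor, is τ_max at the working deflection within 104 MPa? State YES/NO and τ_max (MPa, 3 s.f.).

N_a = Gd⁴/(8D³k) = (42.2×10³)(8.0⁴)/(8·65.0³·3.9) = 20.17 → N_a = 20
Actual rate k = Gd⁴/(8D³·20) = 3.9338 N/mm
Working load F = kδ = 3.9338·59 = 232.09 N
C = 65.0/8.0 = 8.1250; K_W = (4C−1)/(4C−4)+0.615/C = 1.1810
τ_max = K_W·8FD/(πd³) = 1.1810·75.032 = 88.61 MPa
τ_max ≤ 104 MPa → acceptable

(a) 20 coils; (b) YES, τ_max = 88.6 MPa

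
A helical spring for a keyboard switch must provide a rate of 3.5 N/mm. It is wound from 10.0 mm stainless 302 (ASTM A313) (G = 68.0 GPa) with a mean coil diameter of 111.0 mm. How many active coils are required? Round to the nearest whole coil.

N_a = Gd⁴/(8D³k) = (68.0×10³ × 10.0⁴)/(8 × 111.0³ × 3.5)
    = 6.8e+08 / 3.82937e+07 = 17.76 → 18 coils

18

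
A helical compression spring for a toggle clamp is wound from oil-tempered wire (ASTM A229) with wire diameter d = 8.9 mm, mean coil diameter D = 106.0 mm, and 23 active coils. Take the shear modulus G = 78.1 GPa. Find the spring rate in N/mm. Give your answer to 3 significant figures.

k = Gd⁴/(8D³N_a) = (78.1×10³ × 8.9⁴) / (8 × 106.0³ × 23)
  = 4.90017e+08 / 2.19147e+08 = 2.236 N/mm

2.24 N/mm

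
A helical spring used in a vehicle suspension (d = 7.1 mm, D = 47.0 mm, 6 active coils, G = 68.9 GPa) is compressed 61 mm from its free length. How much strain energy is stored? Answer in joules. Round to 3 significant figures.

k = Gd⁴/(8D³N_a) = (68.9×10³)(7.1⁴)/(8·47.0³·6) = 35.133 N/mm
U = ½kδ² = 0.5 × 35.133 × 61² = 65365 N·mm = 65.365 J

65.4 J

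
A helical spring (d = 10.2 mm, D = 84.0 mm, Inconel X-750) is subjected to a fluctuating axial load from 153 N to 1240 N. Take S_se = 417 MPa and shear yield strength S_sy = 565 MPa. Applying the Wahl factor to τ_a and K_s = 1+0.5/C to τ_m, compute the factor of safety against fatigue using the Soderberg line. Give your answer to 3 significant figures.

C = D/d = 84.0/10.2 = 8.2353; K_W = (4C−1)/(4C−4)+0.615/C = 1.1783; K_s = 1+0.5/C = 1.0607
F_a = (F_max−F_min)/2 = 543.5 N; F_m = (F_max+F_min)/2 = 696.5 N
τ_a = K_W·8F_aD/(πd³) = 1.1783 × 109.55 = 129.09 MPa
τ_m = K_s·8F_mD/(πd³) = 1.0607 × 140.39 = 148.91 MPa
Soderberg: 1/n_f = τ_a/S_se + τ_m/S_sy = 129.09/417 + 148.91/565 = 0.30957 + 0.26357 = 0.57313
n_f = 1/0.57313 = 1.745

1.74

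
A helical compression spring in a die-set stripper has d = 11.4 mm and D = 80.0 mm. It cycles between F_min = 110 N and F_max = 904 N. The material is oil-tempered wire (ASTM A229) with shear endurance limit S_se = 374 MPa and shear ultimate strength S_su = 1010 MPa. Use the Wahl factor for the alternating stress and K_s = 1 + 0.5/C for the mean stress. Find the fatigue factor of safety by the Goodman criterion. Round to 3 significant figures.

3.99

C = D/d = 80.0/11.4 = 7.0175; K_W = (4C−1)/(4C−4)+0.615/C = 1.2123; K_s = 1+0.5/C = 1.0713
F_a = (F_max−F_min)/2 = 397 N; F_m = (F_max+F_min)/2 = 507 N
τ_a = K_W·8F_aD/(πd³) = 1.2123 × 54.589 = 66.177 MPa
τ_m = K_s·8F_mD/(πd³) = 1.0713 × 69.715 = 74.682 MPa
Goodman: 1/n_f = τ_a/S_se + τ_m/S_su = 66.177/374 + 74.682/1010 = 0.17694 + 0.07394 = 0.25089
n_f = 1/0.25089 = 3.986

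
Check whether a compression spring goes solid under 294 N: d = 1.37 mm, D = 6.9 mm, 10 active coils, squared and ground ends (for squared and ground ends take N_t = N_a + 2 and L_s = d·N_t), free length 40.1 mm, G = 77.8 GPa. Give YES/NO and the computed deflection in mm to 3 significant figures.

YES, δ = 28.2 mm

k = Gd⁴/(8D³N_a) = (77.8×10³)(1.37⁴)/(8·6.9³·10) = 10.429 N/mm
N_t = 12; L_s = 1.37·12 = 16.44 mm; δ_solid = L₀ − L_s = 40.1 − 16.44 = 23.66 mm
δ = F/k = 294/10.429 = 28.192 mm
δ ≥ δ_solid → spring goes solid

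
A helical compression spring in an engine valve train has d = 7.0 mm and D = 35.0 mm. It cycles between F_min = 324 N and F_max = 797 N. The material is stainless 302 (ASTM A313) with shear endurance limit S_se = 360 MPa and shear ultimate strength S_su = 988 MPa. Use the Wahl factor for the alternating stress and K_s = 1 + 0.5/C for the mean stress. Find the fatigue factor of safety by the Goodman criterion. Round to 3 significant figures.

2.59

C = D/d = 35.0/7.0 = 5.0000; K_W = (4C−1)/(4C−4)+0.615/C = 1.3105; K_s = 1+0.5/C = 1.1000
F_a = (F_max−F_min)/2 = 236.5 N; F_m = (F_max+F_min)/2 = 560.5 N
τ_a = K_W·8F_aD/(πd³) = 1.3105 × 61.453 = 80.535 MPa
τ_m = K_s·8F_mD/(πd³) = 1.1000 × 145.64 = 160.21 MPa
Goodman: 1/n_f = τ_a/S_se + τ_m/S_su = 80.535/360 + 160.21/988 = 0.22371 + 0.16215 = 0.38586
n_f = 1/0.38586 = 2.592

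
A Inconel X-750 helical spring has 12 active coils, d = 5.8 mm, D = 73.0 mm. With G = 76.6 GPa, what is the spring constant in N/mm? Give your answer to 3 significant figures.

2.32 N/mm

k = Gd⁴/(8D³N_a) = (76.6×10³ × 5.8⁴) / (8 × 73.0³ × 12)
  = 8.66844e+07 / 3.73456e+07 = 2.3211 N/mm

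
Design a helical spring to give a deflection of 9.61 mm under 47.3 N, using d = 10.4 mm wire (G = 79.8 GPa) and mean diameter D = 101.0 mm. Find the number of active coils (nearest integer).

23

Required rate k = F/δ = 47.3/9.61 = 4.922 N/mm
N_a = Gd⁴/(8D³k) = (79.8×10³ × 10.4⁴)/(8 × 101.0³ × 4.922)
    = 9.33547e+08 / 4.05688e+07 = 23.01 → 23 coils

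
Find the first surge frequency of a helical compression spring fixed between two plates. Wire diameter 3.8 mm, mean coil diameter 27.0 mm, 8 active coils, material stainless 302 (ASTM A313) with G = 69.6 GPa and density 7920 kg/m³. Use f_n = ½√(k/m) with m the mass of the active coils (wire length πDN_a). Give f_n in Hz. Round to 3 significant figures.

k = Gd⁴/(8D³N_a) = (69.6×10³)(3.8⁴)/(8·27.0³·8) = 11.521 N/mm = 11521 N/m
Wire length L = πDN_a = π·27.0·8 = 678.58 mm
m = ρ·(πd²/4)·L = 7920 × 11.341×10⁻⁶ m² × 0.67858 m = 0.060952 kg
f_n = ½√(k/m) = 0.5·√(11521/0.060952) = 0.5·√(1.8901e+05) = 217.38 Hz

217 Hz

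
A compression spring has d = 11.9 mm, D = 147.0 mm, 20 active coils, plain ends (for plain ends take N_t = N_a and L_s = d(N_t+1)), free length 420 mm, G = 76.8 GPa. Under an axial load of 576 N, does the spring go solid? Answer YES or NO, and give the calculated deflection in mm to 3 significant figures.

YES, δ = 190 mm

k = Gd⁴/(8D³N_a) = (76.8×10³)(11.9⁴)/(8·147.0³·20) = 3.0302 N/mm
N_t = 20; L_s = 11.9·21 = 249.9 mm; δ_solid = L₀ − L_s = 420 − 249.9 = 170.1 mm
δ = F/k = 576/3.0302 = 190.08 mm
δ ≥ δ_solid → spring goes solid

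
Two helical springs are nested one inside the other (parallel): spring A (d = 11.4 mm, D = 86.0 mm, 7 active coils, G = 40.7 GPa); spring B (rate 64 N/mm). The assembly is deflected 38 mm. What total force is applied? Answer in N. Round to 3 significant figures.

k_A = Gd⁴/(8D³N_a) = (40.7×10³)(11.4⁴)/(8·86.0³·7) = 19.299 N/mm
Parallel: k_eq = 19.299 + 64 = 83.299 N/mm
F = k_eq·δ = 83.299·38 = 3165.4 N

3170 N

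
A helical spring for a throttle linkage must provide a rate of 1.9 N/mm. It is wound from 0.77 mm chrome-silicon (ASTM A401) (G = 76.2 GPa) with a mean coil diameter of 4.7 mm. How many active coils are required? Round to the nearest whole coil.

N_a = Gd⁴/(8D³k) = (76.2×10³ × 0.77⁴)/(8 × 4.7³ × 1.9)
    = 26786.6 / 1578.11 = 16.97 → 17 coils

17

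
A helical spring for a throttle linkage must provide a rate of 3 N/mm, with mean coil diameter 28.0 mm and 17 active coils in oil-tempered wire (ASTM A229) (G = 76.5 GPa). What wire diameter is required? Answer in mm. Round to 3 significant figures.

d = (8D³N_a·k / G)^(1/4) = (8·28.0³·17·3 / (76.5×10³))^0.25
  = (117.08)^0.25 = 3.2894 mm

3.29 mm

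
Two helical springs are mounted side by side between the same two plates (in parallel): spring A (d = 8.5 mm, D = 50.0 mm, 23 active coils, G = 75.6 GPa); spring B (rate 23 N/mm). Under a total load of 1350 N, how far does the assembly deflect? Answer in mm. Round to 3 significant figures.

k_A = Gd⁴/(8D³N_a) = (75.6×10³)(8.5⁴)/(8·50.0³·23) = 17.158 N/mm
Parallel: k_eq = 17.158 + 23 = 40.158 N/mm
δ = F/k_eq = 1350/40.158 = 33.617 mm

33.6 mm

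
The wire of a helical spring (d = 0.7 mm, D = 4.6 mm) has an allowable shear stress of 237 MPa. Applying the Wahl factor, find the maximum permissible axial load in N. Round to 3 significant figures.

C = D/d = 4.6/0.7 = 6.5714
K_W = (4C−1)/(4C−4) + 0.615/C = 25.286/22.286 + 0.0936 = 1.2282
τ_max = K·8FD/(πd³) → F_max = τ_allow·πd³/(8DK)
F_max = 237·π·0.7³/(8·4.6·1.2282) = 255.38/45.198 = 5.6503 N

5.65 N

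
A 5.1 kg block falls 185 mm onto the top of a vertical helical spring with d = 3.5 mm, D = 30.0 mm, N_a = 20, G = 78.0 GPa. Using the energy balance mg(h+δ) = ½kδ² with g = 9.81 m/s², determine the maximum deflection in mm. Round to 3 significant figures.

k = Gd⁴/(8D³N_a) = (78.0×10³)(3.5⁴)/(8·30.0³·20) = 2.7095 N/mm
W = mg = 5.1 × 9.81 = 50.031 N
½kδ² − Wδ − Wh = 0 → δ = (W + √(W² + 2kWh))/k
δ = (50.031 + √(2503.1 + 50156.1))/2.7095 = (50.031 + 229.48)/2.7095 = 103.16 mm

103 mm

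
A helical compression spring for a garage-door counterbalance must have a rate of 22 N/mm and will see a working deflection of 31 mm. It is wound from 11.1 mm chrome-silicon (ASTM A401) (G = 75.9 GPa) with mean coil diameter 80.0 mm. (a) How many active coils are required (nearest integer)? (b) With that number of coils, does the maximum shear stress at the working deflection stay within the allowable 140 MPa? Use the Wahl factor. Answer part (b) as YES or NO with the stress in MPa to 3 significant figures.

(a) 13 coils; (b) YES, τ_max = 121 MPa

N_a = Gd⁴/(8D³k) = (75.9×10³)(11.1⁴)/(8·80.0³·22) = 12.79 → N_a = 13
Actual rate k = Gd⁴/(8D³·13) = 21.639 N/mm
Working load F = kδ = 21.639·31 = 670.8 N
C = 80.0/11.1 = 7.2072; K_W = (4C−1)/(4C−4)+0.615/C = 1.2062
τ_max = K_W·8FD/(πd³) = 1.2062·99.92 = 120.52 MPa
τ_max ≤ 140 MPa → acceptable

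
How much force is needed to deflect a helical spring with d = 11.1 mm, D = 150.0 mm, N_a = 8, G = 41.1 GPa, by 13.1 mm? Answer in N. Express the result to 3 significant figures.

37.8 N

k = Gd⁴/(8D³N_a) = (41.1×10³)(11.1⁴)/(8·150.0³·8) = 2.8886 N/mm
F = k·δ = 2.8886 × 13.1 = 37.84 N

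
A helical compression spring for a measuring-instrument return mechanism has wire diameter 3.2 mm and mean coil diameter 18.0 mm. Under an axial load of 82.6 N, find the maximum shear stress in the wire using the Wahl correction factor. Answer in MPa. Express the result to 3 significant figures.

Spring index C = D/d = 18.0/3.2 = 5.6250
K_W = (4C−1)/(4C−4) + 0.615/C = 21.500/18.500 + 0.1093 = 1.2715
τ₀ = 8FD/(πd³) = 8·82.6·18.0/(π·3.2³) = 11894.4/102.94 = 115.54 MPa
τ_max = K·τ₀ = 1.2715 × 115.54 = 146.91 MPa

147 MPa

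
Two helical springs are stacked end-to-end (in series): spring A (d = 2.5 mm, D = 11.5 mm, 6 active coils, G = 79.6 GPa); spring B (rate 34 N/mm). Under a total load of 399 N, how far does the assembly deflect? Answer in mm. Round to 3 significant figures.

k_A = Gd⁴/(8D³N_a) = (79.6×10³)(2.5⁴)/(8·11.5³·6) = 42.593 N/mm
Series: 1/k_eq = 1/42.593 + 1/34 = 0.05289; k_eq = 18.907 N/mm
δ = F/k_eq = 399/18.907 = 21.103 mm

21.1 mm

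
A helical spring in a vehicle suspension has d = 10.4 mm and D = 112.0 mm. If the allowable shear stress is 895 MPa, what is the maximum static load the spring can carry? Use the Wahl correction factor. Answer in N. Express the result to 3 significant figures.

3110 N

C = D/d = 112.0/10.4 = 10.7692
K_W = (4C−1)/(4C−4) + 0.615/C = 42.077/39.077 + 0.0571 = 1.1339
τ_max = K·8FD/(πd³) → F_max = τ_allow·πd³/(8DK)
F_max = 895·π·10.4³/(8·112.0·1.1339) = 3.1628e+06/1016 = 3113.1 N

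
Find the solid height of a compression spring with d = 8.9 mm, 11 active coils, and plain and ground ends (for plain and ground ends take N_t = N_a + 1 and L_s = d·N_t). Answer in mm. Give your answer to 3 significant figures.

107 mm

plain and ground ends: N_t = N_a + 1 = 11 + 1 = 12
L_s = d·N_t = 8.9 × 12 = 106.8 mm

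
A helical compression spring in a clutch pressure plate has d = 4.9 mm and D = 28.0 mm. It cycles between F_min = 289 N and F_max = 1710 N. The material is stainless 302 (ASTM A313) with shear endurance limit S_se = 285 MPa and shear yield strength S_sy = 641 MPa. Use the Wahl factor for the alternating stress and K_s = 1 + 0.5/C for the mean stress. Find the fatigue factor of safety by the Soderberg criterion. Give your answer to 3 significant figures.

C = D/d = 28.0/4.9 = 5.7143; K_W = (4C−1)/(4C−4)+0.615/C = 1.2667; K_s = 1+0.5/C = 1.0875
F_a = (F_max−F_min)/2 = 710.5 N; F_m = (F_max+F_min)/2 = 999.5 N
τ_a = K_W·8F_aD/(πd³) = 1.2667 × 430.6 = 545.45 MPa
τ_m = K_s·8F_mD/(πd³) = 1.0875 × 605.75 = 658.75 MPa
Soderberg: 1/n_f = τ_a/S_se + τ_m/S_sy = 545.45/285 + 658.75/641 = 1.91385 + 1.02769 = 2.9415
n_f = 1/2.9415 = 0.34

0.340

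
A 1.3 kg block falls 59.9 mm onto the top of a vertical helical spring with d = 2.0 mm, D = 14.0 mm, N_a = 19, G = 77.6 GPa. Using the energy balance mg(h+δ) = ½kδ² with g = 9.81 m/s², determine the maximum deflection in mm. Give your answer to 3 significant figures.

k = Gd⁴/(8D³N_a) = (77.6×10³)(2.0⁴)/(8·14.0³·19) = 2.9768 N/mm
W = mg = 1.3 × 9.81 = 12.753 N
½kδ² − Wδ − Wh = 0 → δ = (W + √(W² + 2kWh))/k
δ = (12.753 + √(162.64 + 4548.03))/2.9768 = (12.753 + 68.634)/2.9768 = 27.34 mm

27.3 mm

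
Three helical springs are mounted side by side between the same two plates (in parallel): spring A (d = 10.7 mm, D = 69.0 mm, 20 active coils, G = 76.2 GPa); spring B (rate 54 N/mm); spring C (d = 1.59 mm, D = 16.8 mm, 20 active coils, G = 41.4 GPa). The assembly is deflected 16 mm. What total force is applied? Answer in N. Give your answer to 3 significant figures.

1170 N

k_A = Gd⁴/(8D³N_a) = (76.2×10³)(10.7⁴)/(8·69.0³·20) = 19.003 N/mm
k_C = Gd⁴/(8D³N_a) = (41.4×10³)(1.59⁴)/(8·16.8³·20) = 0.34877 N/mm
Parallel: k_eq = 19.003 + 54 + 0.34877 = 73.352 N/mm
F = k_eq·δ = 73.352·16 = 1173.6 N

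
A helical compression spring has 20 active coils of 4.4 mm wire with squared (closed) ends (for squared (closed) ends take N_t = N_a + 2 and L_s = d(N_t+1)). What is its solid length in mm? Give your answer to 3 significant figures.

squared (closed) ends: N_t = N_a + 2 = 20 + 2 = 22
L_s = d·(N_t+1) = 4.4 × 23 = 101.2 mm

101 mm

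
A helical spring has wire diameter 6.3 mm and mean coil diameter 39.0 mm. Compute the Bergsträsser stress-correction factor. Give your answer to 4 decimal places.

1.2298

C = D/d = 39.0/6.3 = 6.1905
K_B = (4C+2)/(4C−3) = 26.762/21.762 = 1.2298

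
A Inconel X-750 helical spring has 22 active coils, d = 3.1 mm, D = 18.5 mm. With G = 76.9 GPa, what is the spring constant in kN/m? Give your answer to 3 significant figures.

k = Gd⁴/(8D³N_a) = (76.9×10³ × 3.1⁴) / (8 × 18.5³ × 22)
  = 7.10188e+06 / 1.11437e+06 = 6.373 N/mm

6.37 kN/m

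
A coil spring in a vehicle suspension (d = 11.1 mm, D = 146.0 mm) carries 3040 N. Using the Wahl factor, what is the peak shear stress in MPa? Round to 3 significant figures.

Spring index C = D/d = 146.0/11.1 = 13.1532
K_W = (4C−1)/(4C−4) + 0.615/C = 51.613/48.613 + 0.0468 = 1.1085
τ₀ = 8FD/(πd³) = 8·3040·146.0/(π·11.1³) = 3.55072e+06/4296.5 = 826.41 MPa
τ_max = K·τ₀ = 1.1085 × 826.41 = 916.05 MPa

916 MPa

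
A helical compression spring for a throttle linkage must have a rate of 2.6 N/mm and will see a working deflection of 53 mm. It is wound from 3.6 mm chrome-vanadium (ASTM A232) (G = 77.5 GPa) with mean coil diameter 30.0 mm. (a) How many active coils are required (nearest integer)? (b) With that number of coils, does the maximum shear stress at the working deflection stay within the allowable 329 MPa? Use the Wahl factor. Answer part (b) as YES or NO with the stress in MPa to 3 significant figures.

(a) 23 coils; (b) YES, τ_max = 267 MPa

N_a = Gd⁴/(8D³k) = (77.5×10³)(3.6⁴)/(8·30.0³·2.6) = 23.18 → N_a = 23
Actual rate k = Gd⁴/(8D³·23) = 2.6202 N/mm
Working load F = kδ = 2.6202·53 = 138.87 N
C = 30.0/3.6 = 8.3333; K_W = (4C−1)/(4C−4)+0.615/C = 1.1761
τ_max = K_W·8FD/(πd³) = 1.1761·227.38 = 267.42 MPa
τ_max ≤ 329 MPa → acceptable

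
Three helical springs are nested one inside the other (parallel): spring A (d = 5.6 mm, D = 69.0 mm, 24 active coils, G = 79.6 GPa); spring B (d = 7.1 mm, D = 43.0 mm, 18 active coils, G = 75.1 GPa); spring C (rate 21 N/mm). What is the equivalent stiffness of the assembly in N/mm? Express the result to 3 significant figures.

k_A = Gd⁴/(8D³N_a) = (79.6×10³)(5.6⁴)/(8·69.0³·24) = 1.2411 N/mm
k_B = Gd⁴/(8D³N_a) = (75.1×10³)(7.1⁴)/(8·43.0³·18) = 16.669 N/mm
Parallel: k_eq = 1.2411 + 16.669 + 21 = 38.91 N/mm

38.9 N/mm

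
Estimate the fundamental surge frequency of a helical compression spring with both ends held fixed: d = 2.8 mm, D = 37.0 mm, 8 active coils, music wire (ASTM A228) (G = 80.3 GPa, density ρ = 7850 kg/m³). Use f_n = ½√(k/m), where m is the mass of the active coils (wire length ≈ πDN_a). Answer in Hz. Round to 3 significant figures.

92.0 Hz

k = Gd⁴/(8D³N_a) = (80.3×10³)(2.8⁴)/(8·37.0³·8) = 1.5225 N/mm = 1522.5 N/m
Wire length L = πDN_a = π·37.0·8 = 929.91 mm
m = ρ·(πd²/4)·L = 7850 × 6.1575×10⁻⁶ m² × 0.92991 m = 0.044949 kg
f_n = ½√(k/m) = 0.5·√(1522.5/0.044949) = 0.5·√(33872) = 92.022 Hz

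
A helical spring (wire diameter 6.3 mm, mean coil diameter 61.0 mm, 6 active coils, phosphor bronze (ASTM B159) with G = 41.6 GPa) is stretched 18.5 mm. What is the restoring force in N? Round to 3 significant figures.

111 N

k = Gd⁴/(8D³N_a) = (41.6×10³)(6.3⁴)/(8·61.0³·6) = 6.0148 N/mm
F = k·δ = 6.0148 × 18.5 = 111.27 N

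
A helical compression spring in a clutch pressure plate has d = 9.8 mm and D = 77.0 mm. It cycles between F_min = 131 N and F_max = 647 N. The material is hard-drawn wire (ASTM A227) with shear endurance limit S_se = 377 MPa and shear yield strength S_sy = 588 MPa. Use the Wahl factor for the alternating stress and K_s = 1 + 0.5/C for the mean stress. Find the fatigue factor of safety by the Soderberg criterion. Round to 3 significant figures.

3.17

C = D/d = 77.0/9.8 = 7.8571; K_W = (4C−1)/(4C−4)+0.615/C = 1.1876; K_s = 1+0.5/C = 1.0636
F_a = (F_max−F_min)/2 = 258 N; F_m = (F_max+F_min)/2 = 389 N
τ_a = K_W·8F_aD/(πd³) = 1.1876 × 53.749 = 63.835 MPa
τ_m = K_s·8F_mD/(πd³) = 1.0636 × 81.041 = 86.198 MPa
Soderberg: 1/n_f = τ_a/S_se + τ_m/S_sy = 63.835/377 + 86.198/588 = 0.16932 + 0.14659 = 0.31592
n_f = 1/0.31592 = 3.165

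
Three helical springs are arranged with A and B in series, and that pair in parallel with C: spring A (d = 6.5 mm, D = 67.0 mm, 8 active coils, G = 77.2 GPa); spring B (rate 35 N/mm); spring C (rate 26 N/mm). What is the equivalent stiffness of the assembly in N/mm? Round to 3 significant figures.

k_A = Gd⁴/(8D³N_a) = (77.2×10³)(6.5⁴)/(8·67.0³·8) = 7.1592 N/mm
Springs A,B series: k_AB = 1/(1/7.1592+1/35) = 5.9435 N/mm; parallel with C: k_eq = 5.9435+26 = 31.943 N/mm

31.9 N/mm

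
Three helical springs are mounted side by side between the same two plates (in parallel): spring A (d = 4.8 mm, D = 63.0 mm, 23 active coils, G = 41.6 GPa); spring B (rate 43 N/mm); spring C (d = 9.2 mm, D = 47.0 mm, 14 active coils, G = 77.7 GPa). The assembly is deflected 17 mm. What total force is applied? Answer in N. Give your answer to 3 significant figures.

k_A = Gd⁴/(8D³N_a) = (41.6×10³)(4.8⁴)/(8·63.0³·23) = 0.47998 N/mm
k_C = Gd⁴/(8D³N_a) = (77.7×10³)(9.2⁴)/(8·47.0³·14) = 47.87 N/mm
Parallel: k_eq = 0.47998 + 43 + 47.87 = 91.35 N/mm
F = k_eq·δ = 91.35·17 = 1552.9 N

1550 N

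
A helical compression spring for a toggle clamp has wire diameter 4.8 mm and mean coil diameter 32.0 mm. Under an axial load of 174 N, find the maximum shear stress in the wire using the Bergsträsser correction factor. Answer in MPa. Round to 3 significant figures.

155 MPa

Spring index C = D/d = 32.0/4.8 = 6.6667
K_B = (4C+2)/(4C−3) = 28.667/23.667 = 1.2113
τ₀ = 8FD/(πd³) = 8·174·32.0/(π·4.8³) = 44544/347.44 = 128.21 MPa
τ_max = K·τ₀ = 1.2113 × 128.21 = 155.29 MPa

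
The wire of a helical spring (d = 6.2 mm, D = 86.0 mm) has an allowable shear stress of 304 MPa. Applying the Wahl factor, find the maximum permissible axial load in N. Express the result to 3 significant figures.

300 N

C = D/d = 86.0/6.2 = 13.8710
K_W = (4C−1)/(4C−4) + 0.615/C = 54.484/51.484 + 0.0443 = 1.1026
τ_max = K·8FD/(πd³) → F_max = τ_allow·πd³/(8DK)
F_max = 304·π·6.2³/(8·86.0·1.1026) = 2.2761e+05/758.59 = 300.05 N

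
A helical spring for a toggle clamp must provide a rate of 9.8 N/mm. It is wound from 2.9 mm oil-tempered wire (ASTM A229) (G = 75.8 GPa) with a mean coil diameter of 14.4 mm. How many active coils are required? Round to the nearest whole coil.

N_a = Gd⁴/(8D³k) = (75.8×10³ × 2.9⁴)/(8 × 14.4³ × 9.8)
    = 5.36119e+06 / 234101 = 22.9 → 23 coils

23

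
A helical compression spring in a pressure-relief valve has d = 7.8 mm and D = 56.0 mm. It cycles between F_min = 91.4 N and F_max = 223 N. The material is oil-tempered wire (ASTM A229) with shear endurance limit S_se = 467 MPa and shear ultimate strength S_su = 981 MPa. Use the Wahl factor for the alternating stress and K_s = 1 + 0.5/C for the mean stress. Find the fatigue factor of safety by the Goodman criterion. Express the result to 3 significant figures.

9.75

C = D/d = 56.0/7.8 = 7.1795; K_W = (4C−1)/(4C−4)+0.615/C = 1.2070; K_s = 1+0.5/C = 1.0696
F_a = (F_max−F_min)/2 = 65.8 N; F_m = (F_max+F_min)/2 = 157.2 N
τ_a = K_W·8F_aD/(πd³) = 1.2070 × 19.773 = 23.866 MPa
τ_m = K_s·8F_mD/(πd³) = 1.0696 × 47.239 = 50.528 MPa
Goodman: 1/n_f = τ_a/S_se + τ_m/S_su = 23.866/467 + 50.528/981 = 0.05111 + 0.05151 = 0.10261
n_f = 1/0.10261 = 9.745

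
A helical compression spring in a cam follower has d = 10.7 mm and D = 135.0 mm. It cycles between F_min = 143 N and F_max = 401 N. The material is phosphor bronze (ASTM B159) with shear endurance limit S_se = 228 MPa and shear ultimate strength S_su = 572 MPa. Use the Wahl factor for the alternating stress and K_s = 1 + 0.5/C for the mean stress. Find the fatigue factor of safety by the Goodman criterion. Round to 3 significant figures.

3.17

C = D/d = 135.0/10.7 = 12.6168; K_W = (4C−1)/(4C−4)+0.615/C = 1.1133; K_s = 1+0.5/C = 1.0396
F_a = (F_max−F_min)/2 = 129 N; F_m = (F_max+F_min)/2 = 272 N
τ_a = K_W·8F_aD/(πd³) = 1.1133 × 36.2 = 40.302 MPa
τ_m = K_s·8F_mD/(πd³) = 1.0396 × 76.329 = 79.354 MPa
Goodman: 1/n_f = τ_a/S_se + τ_m/S_su = 40.302/228 + 79.354/572 = 0.17676 + 0.13873 = 0.31549
n_f = 1/0.31549 = 3.17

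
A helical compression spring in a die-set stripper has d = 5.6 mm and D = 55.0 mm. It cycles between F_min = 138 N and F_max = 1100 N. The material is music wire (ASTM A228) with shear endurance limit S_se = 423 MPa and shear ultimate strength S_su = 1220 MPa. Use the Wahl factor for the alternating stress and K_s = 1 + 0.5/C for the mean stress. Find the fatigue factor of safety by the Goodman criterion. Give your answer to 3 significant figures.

0.682

C = D/d = 55.0/5.6 = 9.8214; K_W = (4C−1)/(4C−4)+0.615/C = 1.1476; K_s = 1+0.5/C = 1.0509
F_a = (F_max−F_min)/2 = 481 N; F_m = (F_max+F_min)/2 = 619 N
τ_a = K_W·8F_aD/(πd³) = 1.1476 × 383.6 = 440.24 MPa
τ_m = K_s·8F_mD/(πd³) = 1.0509 × 493.66 = 518.79 MPa
Goodman: 1/n_f = τ_a/S_se + τ_m/S_su = 440.24/423 + 518.79/1220 = 1.04076 + 0.42524 = 1.466
n_f = 1/1.466 = 0.6821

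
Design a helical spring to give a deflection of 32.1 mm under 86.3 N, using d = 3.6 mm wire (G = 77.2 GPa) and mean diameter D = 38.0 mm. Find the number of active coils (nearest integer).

11

Required rate k = F/δ = 86.3/32.1 = 2.6885 N/mm
N_a = Gd⁴/(8D³k) = (77.2×10³ × 3.6⁴)/(8 × 38.0³ × 2.6885)
    = 1.29666e+07 / 1.18018e+06 = 10.99 → 11 coils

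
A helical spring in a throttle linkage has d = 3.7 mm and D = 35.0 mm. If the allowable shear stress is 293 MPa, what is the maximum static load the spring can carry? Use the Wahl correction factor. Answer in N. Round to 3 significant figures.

144 N

C = D/d = 35.0/3.7 = 9.4595
K_W = (4C−1)/(4C−4) + 0.615/C = 36.838/33.838 + 0.0650 = 1.1537
τ_max = K·8FD/(πd³) → F_max = τ_allow·πd³/(8DK)
F_max = 293·π·3.7³/(8·35.0·1.1537) = 46625/323.03 = 144.34 N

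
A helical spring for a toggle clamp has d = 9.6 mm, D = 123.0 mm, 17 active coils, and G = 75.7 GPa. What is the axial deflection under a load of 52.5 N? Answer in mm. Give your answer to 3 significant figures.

20.7 mm

k = Gd⁴/(8D³N_a) = (75.7×10³)(9.6⁴)/(8·123.0³·17) = 2.5405 N/mm
δ = F/k = 52.5 / 2.5405 = 20.665 mm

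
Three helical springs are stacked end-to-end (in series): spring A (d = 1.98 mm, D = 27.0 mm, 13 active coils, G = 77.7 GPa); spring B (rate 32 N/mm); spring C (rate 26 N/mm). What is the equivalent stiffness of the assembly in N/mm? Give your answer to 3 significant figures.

0.561 N/mm

k_A = Gd⁴/(8D³N_a) = (77.7×10³)(1.98⁴)/(8·27.0³·13) = 0.58339 N/mm
Series: 1/k_eq = 1/0.58339 + 1/32 + 1/26 = 1.7838; k_eq = 0.56059 N/mm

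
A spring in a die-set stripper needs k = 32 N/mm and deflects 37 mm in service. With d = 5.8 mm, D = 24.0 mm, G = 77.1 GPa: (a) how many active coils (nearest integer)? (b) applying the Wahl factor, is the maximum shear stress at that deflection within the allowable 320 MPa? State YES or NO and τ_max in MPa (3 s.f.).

N_a = Gd⁴/(8D³k) = (77.1×10³)(5.8⁴)/(8·24.0³·32) = 24.65 → N_a = 25
Actual rate k = Gd⁴/(8D³·25) = 31.558 N/mm
Working load F = kδ = 31.558·37 = 1167.6 N
C = 24.0/5.8 = 4.1379; K_W = (4C−1)/(4C−4)+0.615/C = 1.3876
τ_max = K_W·8FD/(πd³) = 1.3876·365.74 = 507.51 MPa
τ_max > 320 MPa → exceeds allowable

(a) 25 coils; (b) NO, τ_max = 508 MPa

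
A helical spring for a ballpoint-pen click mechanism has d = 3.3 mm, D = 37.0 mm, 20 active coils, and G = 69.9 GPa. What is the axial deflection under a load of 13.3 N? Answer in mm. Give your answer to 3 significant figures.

k = Gd⁴/(8D³N_a) = (69.9×10³)(3.3⁴)/(8·37.0³·20) = 1.0228 N/mm
δ = F/k = 13.3 / 1.0228 = 13.003 mm

13.0 mm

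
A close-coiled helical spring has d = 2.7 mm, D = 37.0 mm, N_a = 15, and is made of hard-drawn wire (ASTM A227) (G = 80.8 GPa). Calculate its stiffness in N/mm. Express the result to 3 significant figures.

k = Gd⁴/(8D³N_a) = (80.8×10³ × 2.7⁴) / (8 × 37.0³ × 15)
  = 4.29404e+06 / 6.07836e+06 = 0.70645 N/mm

0.706 N/mm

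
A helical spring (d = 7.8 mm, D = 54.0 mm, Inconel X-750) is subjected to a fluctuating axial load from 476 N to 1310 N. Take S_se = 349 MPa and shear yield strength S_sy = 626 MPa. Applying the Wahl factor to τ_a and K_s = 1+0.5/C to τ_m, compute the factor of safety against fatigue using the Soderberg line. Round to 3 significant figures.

1.16

C = D/d = 54.0/7.8 = 6.9231; K_W = (4C−1)/(4C−4)+0.615/C = 1.2155; K_s = 1+0.5/C = 1.0722
F_a = (F_max−F_min)/2 = 417 N; F_m = (F_max+F_min)/2 = 893 N
τ_a = K_W·8F_aD/(πd³) = 1.2155 × 120.83 = 146.87 MPa
τ_m = K_s·8F_mD/(πd³) = 1.0722 × 258.76 = 277.45 MPa
Soderberg: 1/n_f = τ_a/S_se + τ_m/S_sy = 146.87/349 + 277.45/626 = 0.42082 + 0.44321 = 0.86404
n_f = 1/0.86404 = 1.157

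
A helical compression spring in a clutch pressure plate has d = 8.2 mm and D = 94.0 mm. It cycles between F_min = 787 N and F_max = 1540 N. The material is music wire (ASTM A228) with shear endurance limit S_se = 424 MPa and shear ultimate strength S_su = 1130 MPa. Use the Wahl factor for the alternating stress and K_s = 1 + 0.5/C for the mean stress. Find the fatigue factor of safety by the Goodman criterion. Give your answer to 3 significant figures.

1.11

C = D/d = 94.0/8.2 = 11.4634; K_W = (4C−1)/(4C−4)+0.615/C = 1.1253; K_s = 1+0.5/C = 1.0436
F_a = (F_max−F_min)/2 = 376.5 N; F_m = (F_max+F_min)/2 = 1163.5 N
τ_a = K_W·8F_aD/(πd³) = 1.1253 × 163.45 = 183.94 MPa
τ_m = K_s·8F_mD/(πd³) = 1.0436 × 505.12 = 527.15 MPa
Goodman: 1/n_f = τ_a/S_se + τ_m/S_su = 183.94/424 + 527.15/1130 = 0.43381 + 0.46650 = 0.90032
n_f = 1/0.90032 = 1.111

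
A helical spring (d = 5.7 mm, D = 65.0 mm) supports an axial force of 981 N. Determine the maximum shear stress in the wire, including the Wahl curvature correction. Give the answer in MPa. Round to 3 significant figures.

Spring index C = D/d = 65.0/5.7 = 11.4035
K_W = (4C−1)/(4C−4) + 0.615/C = 44.614/41.614 + 0.0539 = 1.1260
τ₀ = 8FD/(πd³) = 8·981·65.0/(π·5.7³) = 510120/581.8 = 876.79 MPa
τ_max = K·τ₀ = 1.1260 × 876.79 = 987.29 MPa

987 MPa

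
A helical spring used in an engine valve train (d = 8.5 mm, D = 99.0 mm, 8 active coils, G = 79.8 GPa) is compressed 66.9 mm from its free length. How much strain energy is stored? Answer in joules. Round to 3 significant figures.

k = Gd⁴/(8D³N_a) = (79.8×10³)(8.5⁴)/(8·99.0³·8) = 6.708 N/mm
U = ½kδ² = 0.5 × 6.708 × 66.9² = 15011 N·mm = 15.011 J

15.0 J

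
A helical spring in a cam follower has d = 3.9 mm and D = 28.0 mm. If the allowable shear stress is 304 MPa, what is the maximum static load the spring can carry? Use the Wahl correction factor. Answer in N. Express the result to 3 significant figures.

C = D/d = 28.0/3.9 = 7.1795
K_W = (4C−1)/(4C−4) + 0.615/C = 27.718/24.718 + 0.0857 = 1.2070
τ_max = K·8FD/(πd³) → F_max = τ_allow·πd³/(8DK)
F_max = 304·π·3.9³/(8·28.0·1.2070) = 56652/270.37 = 209.53 N

210 N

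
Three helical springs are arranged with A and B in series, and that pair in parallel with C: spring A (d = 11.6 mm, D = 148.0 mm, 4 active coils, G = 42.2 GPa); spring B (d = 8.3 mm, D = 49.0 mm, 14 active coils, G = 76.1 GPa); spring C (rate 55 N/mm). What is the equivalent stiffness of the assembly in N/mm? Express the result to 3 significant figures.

60.8 N/mm

k_A = Gd⁴/(8D³N_a) = (42.2×10³)(11.6⁴)/(8·148.0³·4) = 7.3656 N/mm
k_B = Gd⁴/(8D³N_a) = (76.1×10³)(8.3⁴)/(8·49.0³·14) = 27.409 N/mm
Springs A,B series: k_AB = 1/(1/7.3656+1/27.409) = 5.8055 N/mm; parallel with C: k_eq = 5.8055+55 = 60.805 N/mm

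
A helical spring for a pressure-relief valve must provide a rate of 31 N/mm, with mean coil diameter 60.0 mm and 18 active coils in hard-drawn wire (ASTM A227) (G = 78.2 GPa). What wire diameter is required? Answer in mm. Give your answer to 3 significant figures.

10.5 mm

d = (8D³N_a·k / G)^(1/4) = (8·60.0³·18·31 / (78.2×10³))^0.25
  = (12330)^0.25 = 10.5376 mm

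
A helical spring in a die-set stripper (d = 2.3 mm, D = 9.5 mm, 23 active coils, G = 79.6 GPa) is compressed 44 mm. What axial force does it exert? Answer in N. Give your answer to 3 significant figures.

k = Gd⁴/(8D³N_a) = (79.6×10³)(2.3⁴)/(8·9.5³·23) = 14.12 N/mm
F = k·δ = 14.12 × 44 = 621.28 N

621 N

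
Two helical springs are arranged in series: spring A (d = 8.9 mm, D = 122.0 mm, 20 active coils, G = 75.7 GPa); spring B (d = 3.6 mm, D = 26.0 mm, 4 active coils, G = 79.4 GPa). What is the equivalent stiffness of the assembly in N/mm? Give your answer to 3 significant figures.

k_A = Gd⁴/(8D³N_a) = (75.7×10³)(8.9⁴)/(8·122.0³·20) = 1.6348 N/mm
k_B = Gd⁴/(8D³N_a) = (79.4×10³)(3.6⁴)/(8·26.0³·4) = 23.712 N/mm
Series: 1/k_eq = 1/1.6348 + 1/23.712 = 0.65388; k_eq = 1.5293 N/mm

1.53 N/mm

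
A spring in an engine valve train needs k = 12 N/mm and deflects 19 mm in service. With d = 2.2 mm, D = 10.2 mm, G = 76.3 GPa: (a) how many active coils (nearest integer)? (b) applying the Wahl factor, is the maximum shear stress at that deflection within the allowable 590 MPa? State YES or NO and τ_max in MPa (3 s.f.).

(a) 18 coils; (b) NO, τ_max = 726 MPa

N_a = Gd⁴/(8D³k) = (76.3×10³)(2.2⁴)/(8·10.2³·12) = 17.54 → N_a = 18
Actual rate k = Gd⁴/(8D³·18) = 11.696 N/mm
Working load F = kδ = 11.696·19 = 222.23 N
C = 10.2/2.2 = 4.6364; K_W = (4C−1)/(4C−4)+0.615/C = 1.3389
τ_max = K_W·8FD/(πd³) = 1.3389·542.1 = 725.81 MPa
τ_max > 590 MPa → exceeds allowable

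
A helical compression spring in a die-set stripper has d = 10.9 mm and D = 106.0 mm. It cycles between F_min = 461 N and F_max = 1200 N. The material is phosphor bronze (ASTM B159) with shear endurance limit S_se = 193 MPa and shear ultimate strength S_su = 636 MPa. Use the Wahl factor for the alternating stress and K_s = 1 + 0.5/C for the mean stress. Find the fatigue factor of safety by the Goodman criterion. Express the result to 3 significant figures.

C = D/d = 106.0/10.9 = 9.7248; K_W = (4C−1)/(4C−4)+0.615/C = 1.1492; K_s = 1+0.5/C = 1.0514
F_a = (F_max−F_min)/2 = 369.5 N; F_m = (F_max+F_min)/2 = 830.5 N
τ_a = K_W·8F_aD/(πd³) = 1.1492 × 77.016 = 88.507 MPa
τ_m = K_s·8F_mD/(πd³) = 1.0514 × 173.1 = 182 MPa
Goodman: 1/n_f = τ_a/S_se + τ_m/S_su = 88.507/193 + 182/636 = 0.45859 + 0.28617 = 0.74475
n_f = 1/0.74475 = 1.343

1.34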